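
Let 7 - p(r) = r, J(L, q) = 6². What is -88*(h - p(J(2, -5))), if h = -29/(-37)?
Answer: -96976/37 ≈ -2621.0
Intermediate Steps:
J(L, q) = 36
p(r) = 7 - r
h = 29/37 (h = -29*(-1/37) = 29/37 ≈ 0.78378)
-88*(h - p(J(2, -5))) = -88*(29/37 - (7 - 1*36)) = -88*(29/37 - (7 - 36)) = -88*(29/37 - 1*(-29)) = -88*(29/37 + 29) = -88*1102/37 = -96976/37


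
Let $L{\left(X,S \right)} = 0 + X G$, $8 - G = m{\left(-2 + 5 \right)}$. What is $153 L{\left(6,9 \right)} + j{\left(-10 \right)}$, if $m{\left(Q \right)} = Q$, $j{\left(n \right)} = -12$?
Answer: $4578$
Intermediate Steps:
$G = 5$ ($G = 8 - \left(-2 + 5\right) = 8 - 3 = 5$)
$L{\left(X,S \right)} = 5 X$ ($L{\left(X,S \right)} = 0 + X 5 = 0 + 5 X = 5 X$)
$153 L{\left(6,9 \right)} + j{\left(-10 \right)} = 153 \cdot 5 \cdot 6 - 12 = 153 \cdot 30 - 12 = 4590 - 12 = 4578$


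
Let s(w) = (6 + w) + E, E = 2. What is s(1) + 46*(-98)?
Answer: -4499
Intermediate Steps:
s(w) = 8 + w (s(w) = (6 + w) + 2 = 8 + w)
s(1) + 46*(-98) = (8 + 1) + 46*(-98) = 9 - 4508 = -4499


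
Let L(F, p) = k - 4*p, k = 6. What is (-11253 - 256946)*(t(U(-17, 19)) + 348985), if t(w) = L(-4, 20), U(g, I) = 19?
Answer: -93577581289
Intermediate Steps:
L(F, p) = 6 - 4*p
t(w) = -74 (t(w) = 6 - 4*20 = 6 - 80 = -74)
(-11253 - 256946)*(t(U(-17, 19)) + 348985) = (-11253 - 256946)*(-74 + 348985) = -268199*348911 = -93577581289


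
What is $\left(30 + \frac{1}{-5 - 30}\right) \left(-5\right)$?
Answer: $- \frac{1049}{7} \approx -149.86$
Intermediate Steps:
$\left(30 + \frac{1}{-5 - 30}\right) \left(-5\right) = \left(30 + \frac{1}{-35}\right) \left(-5\right) = \left(30 - \frac{1}{35}\right) \left(-5\right) = \frac{1049}{35} \left(-5\right) = - \frac{1049}{7}$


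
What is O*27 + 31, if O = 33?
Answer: 922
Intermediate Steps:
O*27 + 31 = 33*27 + 31 = 891 + 31 = 922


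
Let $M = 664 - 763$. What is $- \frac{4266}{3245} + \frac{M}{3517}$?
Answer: $- \frac{15324777}{11412665} \approx -1.3428$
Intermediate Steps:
$M = -99$ ($M = 664 - 763 = -99$)
$- \frac{4266}{3245} + \frac{M}{3517} = - \frac{4266}{3245} - \frac{99}{3517} = - \frac{15324777}{11412665}$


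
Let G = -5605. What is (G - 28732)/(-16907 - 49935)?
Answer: 34337/66842 ≈ 0.51370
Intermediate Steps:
(G - 28732)/(-16907 - 49935) = (-5605 - 28732)/(-16907 - 49935) = -34337/(-66842) = -34337*(-1/66842) = 34337/66842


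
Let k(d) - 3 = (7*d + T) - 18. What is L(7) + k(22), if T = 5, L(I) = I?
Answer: 151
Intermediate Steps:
k(d) = -10 + 7*d (k(d) = 3 + ((7*d + 5) - 18) = 3 + ((5 + 7*d) - 18) = 3 + (-13 + 7*d) = -10 + 7*d)
L(7) + k(22) = 7 + (-10 + 7*22) = 7 + (-10 + 154) = 7 + 144 = 151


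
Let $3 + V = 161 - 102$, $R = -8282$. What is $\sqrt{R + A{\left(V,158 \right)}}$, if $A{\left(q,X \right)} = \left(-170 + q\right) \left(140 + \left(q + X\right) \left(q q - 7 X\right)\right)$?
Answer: $i \sqrt{49548122} \approx 7039.0 i$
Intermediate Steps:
$V = 56$ ($V = -3 + \left(161 - 102\right) = -3 + 59 = 56$)
$A{\left(q,X \right)} = \left(-170 + q\right) \left(140 + \left(X + q\right) \left(q^{2} - 7 X\right)\right)$
$\sqrt{R + A{\left(V,158 \right)}} = \sqrt{-8282 + \left(-23800 + 56^{4} - 170 \cdot 56^{3} + 140 \cdot 56 + 1190 \cdot 158^{2} + 158 \cdot 56^{3} - 27966 \cdot 56^{2} - 392 \cdot 158^{2} + 1190 \cdot 158 \cdot 56\right)} = \sqrt{-8282 + \left(-23800 + 9834496 - 29854720 + 7840 + 1190 \cdot 24964 + 158 \cdot 175616 - 27966 \cdot 3136 - 392 \cdot 24964 + 10529120\right)} = \sqrt{-8282 + \left(-23800 + 9834496 - 29854720 + 7840 + 29707160 + 27747328 - 87701376 - 9785888 + 10529120\right)} = \sqrt{-8282 - 49539840} = \sqrt{-49548122} = i \sqrt{49548122}$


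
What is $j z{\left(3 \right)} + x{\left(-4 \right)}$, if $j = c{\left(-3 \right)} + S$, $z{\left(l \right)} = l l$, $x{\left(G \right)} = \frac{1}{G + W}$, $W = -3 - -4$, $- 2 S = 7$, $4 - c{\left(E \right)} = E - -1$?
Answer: $\frac{133}{6} \approx 22.167$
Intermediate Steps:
$c{\left(E \right)} = 3 - E$ ($c{\left(E \right)} = 4 - \left(E - -1\right) = 4 - \left(E + 1\right) = 4 - \left(1 + E\right) = 3 - E$)
$S = - \frac{7}{2}$ ($S = \left(- \frac{1}{2}\right) 7 = - \frac{7}{2} \approx -3.5$)
$W = 1$ ($W = -3 + 4 = 1$)
$x{\left(G \right)} = \frac{1}{1 + G}$ ($x{\left(G \right)} = \frac{1}{G + 1} = \frac{1}{1 + G}$)
$z{\left(l \right)} = l^{2}$
$j = \frac{5}{2}$ ($j = \left(3 - -3\right) - \frac{7}{2} = \left(3 + 3\right) - \frac{7}{2} = 6 - \frac{7}{2} = \frac{5}{2} \approx 2.5$)
$j z{\left(3 \right)} + x{\left(-4 \right)} = \frac{5 \cdot 3^{2}}{2} + \frac{1}{1 - 4} = \frac{5}{2} \cdot 9 + \frac{1}{-3} = \frac{45}{2} - \frac{1}{3} = \frac{133}{6}$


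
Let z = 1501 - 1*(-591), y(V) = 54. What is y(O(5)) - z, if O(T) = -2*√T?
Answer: -2038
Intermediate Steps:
z = 2092 (z = 1501 + 591 = 2092)
y(O(5)) - z = 54 - 1*2092 = 54 - 2092 = -2038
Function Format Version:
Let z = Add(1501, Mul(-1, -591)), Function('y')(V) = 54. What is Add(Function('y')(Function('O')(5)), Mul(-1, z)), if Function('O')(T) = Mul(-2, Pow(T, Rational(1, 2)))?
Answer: -2038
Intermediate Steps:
z = 2092 (z = Add(1501, 591) = 2092)
Add(Function('y')(Function('O')(5)), Mul(-1, z)) = Add(54, Mul(-1, 2092)) = Add(54, -2092) = -2038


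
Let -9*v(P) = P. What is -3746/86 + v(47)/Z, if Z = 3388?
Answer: -57113537/1311156 ≈ -43.560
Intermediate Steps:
v(P) = -P/9
-3746/86 + v(47)/Z = -3746/86 - ⅑*47/3388 = -3746*1/86 - 47/9*1/3388 = -1873/43 - 47/30492 = -57113537/1311156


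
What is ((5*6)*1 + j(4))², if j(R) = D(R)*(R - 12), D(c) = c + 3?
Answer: 676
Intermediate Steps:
D(c) = 3 + c
j(R) = (-12 + R)*(3 + R) (j(R) = (3 + R)*(R - 12) = (3 + R)*(-12 + R) = (-12 + R)*(3 + R))
((5*6)*1 + j(4))² = ((5*6)*1 + (-12 + 4)*(3 + 4))² = (30*1 - 8*7)² = (30 - 56)² = (-26)² = 676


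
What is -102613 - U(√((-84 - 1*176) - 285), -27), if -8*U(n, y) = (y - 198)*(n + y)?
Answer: -814829/8 - 225*I*√545/8 ≈ -1.0185e+5 - 656.58*I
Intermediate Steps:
U(n, y) = -(-198 + y)*(n + y)/8 (U(n, y) = -(y - 198)*(n + y)/8 = -(-198 + y)*(n + y)/8)
-102613 - U(√((-84 - 1*176) - 285), -27) = -102613 - (-⅛*(-27)² + 99*√((-84 - 1*176) - 285)/4 + (99/4)*(-27) - ⅛*√((-84 - 1*176) - 285)*(-27)) = -102613 - (-⅛*729 + 99*√((-84 - 176) - 285)/4 - 2673/4 - ⅛*√((-84 - 176) - 285)*(-27)) = -102613 - (-729/8 + 99*√(-260 - 285)/4 - 2673/4 - ⅛*√(-260 - 285)*(-27)) = -102613 - (-729/8 + 99*√(-545)/4 - 2673/4 - ⅛*√(-545)*(-27)) = -102613 - (-729/8 + 99*(I*√545)/4 - 2673/4 - ⅛*I*√545*(-27)) = -102613 - (-729/8 + 99*I*√545/4 - 2673/4 + 27*I*√545/8) = -102613 - (-6075/8 + 225*I*√545/8) = -102613 + (6075/8 - 225*I*√545/8) = -814829/8 - 225*I*√545/8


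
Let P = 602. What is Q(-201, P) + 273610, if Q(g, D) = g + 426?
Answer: 273835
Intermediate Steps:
Q(g, D) = 426 + g
Q(-201, P) + 273610 = (426 - 201) + 273610 = 225 + 273610 = 273835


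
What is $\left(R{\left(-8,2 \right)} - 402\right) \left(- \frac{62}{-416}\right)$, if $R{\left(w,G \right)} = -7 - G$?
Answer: $- \frac{12741}{208} \approx -61.255$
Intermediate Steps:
$\left(R{\left(-8,2 \right)} - 402\right) \left(- \frac{62}{-416}\right) = \left(\left(-7 - 2\right) - 402\right) \left(- \frac{62}{-416}\right) = \left(\left(-7 - 2\right) - 402\right) \left(\left(-62\right) \left(- \frac{1}{416}\right)\right) = \left(-9 - 402\right) \frac{31}{208} = \left(-411\right) \frac{31}{208} = - \frac{12741}{208}$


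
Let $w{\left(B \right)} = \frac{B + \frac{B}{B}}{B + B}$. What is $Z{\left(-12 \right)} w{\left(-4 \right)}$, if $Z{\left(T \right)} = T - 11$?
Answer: $- \frac{69}{8} \approx -8.625$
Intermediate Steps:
$w{\left(B \right)} = \frac{1 + B}{2 B}$ ($w{\left(B \right)} = \frac{B + 1}{2 B} = \left(1 + B\right) \frac{1}{2 B} = \frac{1 + B}{2 B}$)
$Z{\left(T \right)} = -11 + T$
$Z{\left(-12 \right)} w{\left(-4 \right)} = \left(-11 - 12\right) \frac{1 - 4}{2 \left(-4\right)} = - 23 \cdot \frac{1}{2} \left(- \frac{1}{4}\right) \left(-3\right) = \left(-23\right) \frac{3}{8} = - \frac{69}{8}$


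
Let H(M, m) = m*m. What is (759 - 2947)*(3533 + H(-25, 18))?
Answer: -8439116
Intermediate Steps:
H(M, m) = m²
(759 - 2947)*(3533 + H(-25, 18)) = (759 - 2947)*(3533 + 18²) = -2188*(3533 + 324) = -2188*3857 = -8439116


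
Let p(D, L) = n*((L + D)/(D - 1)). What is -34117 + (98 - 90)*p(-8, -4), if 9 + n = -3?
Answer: -34245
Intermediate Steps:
n = -12 (n = -9 - 3 = -12)
p(D, L) = -12*(D + L)/(-1 + D) (p(D, L) = -12*(L + D)/(D - 1) = -12*(D + L)/(-1 + D))
-34117 + (98 - 90)*p(-8, -4) = -34117 + (98 - 90)*(12*(-1*(-8) - 1*(-4))/(-1 - 8)) = -34117 + 8*(12*(8 + 4)/(-9)) = -34117 + 8*(12*(-⅑)*12) = -34117 + 8*(-16) = -34117 - 128 = -34245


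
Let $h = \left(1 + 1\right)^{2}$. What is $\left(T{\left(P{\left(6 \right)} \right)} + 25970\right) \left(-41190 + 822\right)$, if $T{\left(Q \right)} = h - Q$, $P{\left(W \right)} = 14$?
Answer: $-1047953280$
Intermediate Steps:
$h = 4$ ($h = 2^{2} = 4$)
$T{\left(Q \right)} = 4 - Q$
$\left(T{\left(P{\left(6 \right)} \right)} + 25970\right) \left(-41190 + 822\right) = \left(\left(4 - 14\right) + 25970\right) \left(-41190 + 822\right) = \left(\left(4 - 14\right) + 25970\right) \left(-40368\right) = \left(-10 + 25970\right) \left(-40368\right) = 25960 \left(-40368\right) = -1047953280$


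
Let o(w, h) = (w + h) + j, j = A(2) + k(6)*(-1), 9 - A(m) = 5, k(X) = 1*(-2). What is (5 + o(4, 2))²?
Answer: 289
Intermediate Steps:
k(X) = -2
A(m) = 4 (A(m) = 9 - 1*5 = 9 - 5 = 4)
j = 6 (j = 4 - 2*(-1) = 4 + 2 = 6)
o(w, h) = 6 + h + w (o(w, h) = (w + h) + 6 = (h + w) + 6 = 6 + h + w)
(5 + o(4, 2))² = (5 + (6 + 2 + 4))² = (5 + 12)² = 17² = 289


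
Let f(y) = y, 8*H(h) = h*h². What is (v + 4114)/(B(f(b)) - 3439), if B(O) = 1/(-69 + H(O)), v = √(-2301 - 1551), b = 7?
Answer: -859826/718759 - 1254*I*√107/718759 ≈ -1.1963 - 0.018047*I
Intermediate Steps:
H(h) = h³/8 (H(h) = (h*h²)/8 = h³/8)
v = 6*I*√107 (v = √(-3852) = 6*I*√107 ≈ 62.064*I)
B(O) = 1/(-69 + O³/8)
(v + 4114)/(B(f(b)) - 3439) = (6*I*√107 + 4114)/(8/(-552 + 7³) - 3439) = (4114 + 6*I*√107)/(8/(-552 + 343) - 3439) = (4114 + 6*I*√107)/(8/(-209) - 3439) = (4114 + 6*I*√107)/(8*(-1/209) - 3439) = (4114 + 6*I*√107)/(-8/209 - 3439) = (4114 + 6*I*√107)/(-718759/209) = (4114 + 6*I*√107)*(-209/718759) = -859826/718759 - 1254*I*√107/718759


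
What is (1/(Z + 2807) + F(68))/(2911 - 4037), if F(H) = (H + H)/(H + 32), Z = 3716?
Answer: -221807/183622450 ≈ -0.0012080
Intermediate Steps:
F(H) = 2*H/(32 + H) (F(H) = (2*H)/(32 + H) = 2*H/(32 + H))
(1/(Z + 2807) + F(68))/(2911 - 4037) = (1/(3716 + 2807) + 2*68/(32 + 68))/(2911 - 4037) = (1/6523 + 2*68/100)/(-1126) = (1/6523 + 2*68*(1/100))*(-1/1126) = (1/6523 + 34/25)*(-1/1126) = (221807/163075)*(-1/1126) = -221807/183622450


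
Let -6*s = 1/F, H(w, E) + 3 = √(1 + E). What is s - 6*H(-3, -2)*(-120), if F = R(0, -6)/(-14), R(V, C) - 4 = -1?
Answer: -19433/9 + 720*I ≈ -2159.2 + 720.0*I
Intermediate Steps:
H(w, E) = -3 + √(1 + E)
R(V, C) = 3 (R(V, C) = 4 - 1 = 3)
F = -3/14 (F = 3/(-14) = 3*(-1/14) = -3/14 ≈ -0.21429)
s = 7/9 (s = -1/(6*(-3/14)) = -⅙*(-14/3) = 7/9 ≈ 0.77778)
s - 6*H(-3, -2)*(-120) = 7/9 - 6*(-3 + √(1 - 2))*(-120) = 7/9 - 6*(-3 + √(-1))*(-120) = 7/9 - 6*(-3 + I)*(-120) = 7/9 + (18 - 6*I)*(-120) = 7/9 + (-2160 + 720*I) = -19433/9 + 720*I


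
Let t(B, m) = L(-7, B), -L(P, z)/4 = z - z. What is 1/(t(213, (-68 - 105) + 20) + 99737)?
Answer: 1/99737 ≈ 1.0026e-5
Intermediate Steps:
L(P, z) = 0 (L(P, z) = -4*(z - z) = -4*0 = 0)
t(B, m) = 0
1/(t(213, (-68 - 105) + 20) + 99737) = 1/(0 + 99737) = 1/99737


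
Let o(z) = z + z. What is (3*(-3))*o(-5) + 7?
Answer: 97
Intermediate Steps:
o(z) = 2*z
(3*(-3))*o(-5) + 7 = (3*(-3))*(2*(-5)) + 7 = -9*(-10) + 7 = 90 + 7 = 97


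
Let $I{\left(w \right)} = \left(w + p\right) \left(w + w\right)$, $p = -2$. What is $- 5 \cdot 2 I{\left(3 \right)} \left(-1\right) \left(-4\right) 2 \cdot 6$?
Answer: $-2880$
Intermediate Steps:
$I{\left(w \right)} = 2 w \left(-2 + w\right)$ ($I{\left(w \right)} = \left(w - 2\right) \left(w + w\right) = \left(-2 + w\right) 2 w = 2 w \left(-2 + w\right)$)
$- 5 \cdot 2 I{\left(3 \right)} \left(-1\right) \left(-4\right) 2 \cdot 6 = - 5 \cdot 2 \cdot 2 \cdot 3 \left(-2 + 3\right) \left(-1\right) \left(-4\right) 2 \cdot 6 = - 5 \cdot 2 \cdot 2 \cdot 3 \cdot 1 \left(-1\right) \left(\left(-8\right) 6\right) = - 5 \cdot 2 \cdot 6 \left(-1\right) \left(-48\right) = \left(-5\right) 12 \left(-1\right) \left(-48\right) = \left(-60\right) \left(-1\right) \left(-48\right) = 60 \left(-48\right) = -2880$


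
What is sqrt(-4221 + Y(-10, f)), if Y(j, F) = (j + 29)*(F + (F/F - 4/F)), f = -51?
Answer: I*sqrt(13445895)/51 ≈ 71.899*I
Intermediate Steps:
Y(j, F) = (29 + j)*(1 + F - 4/F) (Y(j, F) = (29 + j)*(F + (1 - 4/F)) = (29 + j)*(1 + F - 4/F))
sqrt(-4221 + Y(-10, f)) = sqrt(-4221 + (-116 - 4*(-10) - 51*(29 - 10 + 29*(-51) - 51*(-10)))/(-51)) = sqrt(-4221 - (-116 + 40 - 51*(29 - 10 - 1479 + 510))/51) = sqrt(-4221 - (-116 + 40 - 51*(-950))/51) = sqrt(-4221 - (-116 + 40 + 48450)/51) = sqrt(-4221 - 1/51*48374) = sqrt(-4221 - 48374/51) = sqrt(-263645/51) = I*sqrt(13445895)/51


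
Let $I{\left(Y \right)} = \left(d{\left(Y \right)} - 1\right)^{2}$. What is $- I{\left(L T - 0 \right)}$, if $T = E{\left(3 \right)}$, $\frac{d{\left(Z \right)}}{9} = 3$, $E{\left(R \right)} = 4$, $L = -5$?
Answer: $-676$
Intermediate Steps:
$d{\left(Z \right)} = 27$ ($d{\left(Z \right)} = 9 \cdot 3 = 27$)
$T = 4$
$I{\left(Y \right)} = 676$ ($I{\left(Y \right)} = \left(27 - 1\right)^{2} = 26^{2} = 676$)
$- I{\left(L T - 0 \right)} = \left(-1\right) 676 = -676$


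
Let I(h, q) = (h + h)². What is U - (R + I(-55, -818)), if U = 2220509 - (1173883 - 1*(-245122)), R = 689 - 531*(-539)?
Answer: 502506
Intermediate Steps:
I(h, q) = 4*h² (I(h, q) = (2*h)² = 4*h²)
R = 286898 (R = 689 + 286209 = 286898)
U = 801504 (U = 2220509 - (1173883 + 245122) = 2220509 - 1*1419005 = 2220509 - 1419005 = 801504)
U - (R + I(-55, -818)) = 801504 - (286898 + 4*(-55)²) = 801504 - (286898 + 4*3025) = 801504 - (286898 + 12100) = 801504 - 1*298998 = 801504 - 298998 = 502506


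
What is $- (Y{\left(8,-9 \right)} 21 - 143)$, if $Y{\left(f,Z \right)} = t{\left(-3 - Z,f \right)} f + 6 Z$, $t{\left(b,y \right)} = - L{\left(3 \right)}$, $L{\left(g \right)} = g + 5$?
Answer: $2621$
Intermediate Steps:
$L{\left(g \right)} = 5 + g$
$t{\left(b,y \right)} = -8$ ($t{\left(b,y \right)} = - (5 + 3) = \left(-1\right) 8 = -8$)
$Y{\left(f,Z \right)} = - 8 f + 6 Z$
$- (Y{\left(8,-9 \right)} 21 - 143) = - (\left(\left(-8\right) 8 + 6 \left(-9\right)\right) 21 - 143) = - (\left(-64 - 54\right) 21 - 143) = - (\left(-118\right) 21 - 143) = - (-2478 - 143) = \left(-1\right) \left(-2621\right) = 2621$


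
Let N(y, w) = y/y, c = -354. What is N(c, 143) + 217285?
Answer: 217286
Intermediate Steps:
N(y, w) = 1
N(c, 143) + 217285 = 1 + 217285 = 217286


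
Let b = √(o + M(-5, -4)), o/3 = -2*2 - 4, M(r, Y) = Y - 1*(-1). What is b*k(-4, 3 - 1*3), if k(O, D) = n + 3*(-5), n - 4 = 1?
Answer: -30*I*√3 ≈ -51.962*I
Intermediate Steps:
n = 5 (n = 4 + 1 = 5)
k(O, D) = -10 (k(O, D) = 5 + 3*(-5) = 5 - 15 = -10)
M(r, Y) = 1 + Y (M(r, Y) = Y + 1 = 1 + Y)
o = -24 (o = 3*(-2*2 - 4) = 3*(-4 - 4) = 3*(-8) = -24)
b = 3*I*√3 (b = √(-24 + (1 - 4)) = √(-24 - 3) = √(-27) = 3*I*√3 ≈ 5.1962*I)
b*k(-4, 3 - 1*3) = (3*I*√3)*(-10) = -30*I*√3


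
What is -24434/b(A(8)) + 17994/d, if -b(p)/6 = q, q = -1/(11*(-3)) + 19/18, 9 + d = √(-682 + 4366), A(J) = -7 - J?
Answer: 979998852/258215 + 11996*√921/1201 ≈ 4098.4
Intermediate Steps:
d = -9 + 2*√921 (d = -9 + √(-682 + 4366) = -9 + √3684 = -9 + 2*√921 ≈ 51.696)
q = 215/198 (q = -1/(-33) + 19*(1/18) = -1*(-1/33) + 19/18 = 1/33 + 19/18 = 215/198 ≈ 1.0859)
b(p) = -215/33 (b(p) = -6*215/198 = -215/33)
-24434/b(A(8)) + 17994/d = -24434/(-215/33) + 17994/(-9 + 2*√921) = -24434*(-33/215) + 17994/(-9 + 2*√921) = 806322/215 + 17994/(-9 + 2*√921)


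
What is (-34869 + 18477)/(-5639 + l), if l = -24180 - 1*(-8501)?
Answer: 2732/3553 ≈ 0.76893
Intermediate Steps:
l = -15679 (l = -24180 + 8501 = -15679)
(-34869 + 18477)/(-5639 + l) = (-34869 + 18477)/(-5639 - 15679) = -16392/(-21318) = -16392*(-1/21318) = 2732/3553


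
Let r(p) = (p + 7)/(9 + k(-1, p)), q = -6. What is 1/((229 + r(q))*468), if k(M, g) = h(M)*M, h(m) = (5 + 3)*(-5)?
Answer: 49/5251896 ≈ 9.3300e-6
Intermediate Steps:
h(m) = -40 (h(m) = 8*(-5) = -40)
k(M, g) = -40*M
r(p) = 1/7 + p/49 (r(p) = (p + 7)/(9 - 40*(-1)) = (7 + p)/(9 + 40) = (7 + p)/49 = (7 + p)*(1/49) = 1/7 + p/49)
1/((229 + r(q))*468) = 1/((229 + (1/7 + (1/49)*(-6)))*468) = 1/((229 + (1/7 - 6/49))*468) = 1/((229 + 1/49)*468) = 1/((11222/49)*468) = 1/(5251896/49) = 49/5251896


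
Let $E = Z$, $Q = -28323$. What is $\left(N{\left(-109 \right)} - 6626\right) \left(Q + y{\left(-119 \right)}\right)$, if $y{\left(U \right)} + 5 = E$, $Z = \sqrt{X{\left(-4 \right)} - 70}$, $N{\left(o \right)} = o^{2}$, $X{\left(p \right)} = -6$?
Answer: $-148863640 + 10510 i \sqrt{19} \approx -1.4886 \cdot 10^{8} + 45812.0 i$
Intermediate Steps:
$Z = 2 i \sqrt{19}$ ($Z = \sqrt{-6 - 70} = \sqrt{-76} = 2 i \sqrt{19} \approx 8.7178 i$)
$E = 2 i \sqrt{19} \approx 8.7178 i$
$y{\left(U \right)} = -5 + 2 i \sqrt{19}$
$\left(N{\left(-109 \right)} - 6626\right) \left(Q + y{\left(-119 \right)}\right) = \left(\left(-109\right)^{2} - 6626\right) \left(-28323 - \left(5 - 2 i \sqrt{19}\right)\right) = \left(11881 - 6626\right) \left(-28328 + 2 i \sqrt{19}\right) = 5255 \left(-28328 + 2 i \sqrt{19}\right) = -148863640 + 10510 i \sqrt{19}$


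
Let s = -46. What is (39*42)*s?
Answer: -75348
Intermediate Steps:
(39*42)*s = (39*42)*(-46) = 1638*(-46) = -75348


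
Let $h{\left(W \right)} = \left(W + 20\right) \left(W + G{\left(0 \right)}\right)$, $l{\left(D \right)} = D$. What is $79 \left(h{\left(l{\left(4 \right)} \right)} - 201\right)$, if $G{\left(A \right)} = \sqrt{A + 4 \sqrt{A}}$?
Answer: $-8295$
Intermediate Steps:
$h{\left(W \right)} = W \left(20 + W\right)$ ($h{\left(W \right)} = \left(W + 20\right) \left(W + \sqrt{0 + 4 \sqrt{0}}\right) = \left(20 + W\right) \left(W + \sqrt{0 + 4 \cdot 0}\right) = \left(20 + W\right) \left(W + \sqrt{0 + 0}\right) = \left(20 + W\right) \left(W + \sqrt{0}\right) = \left(20 + W\right) \left(W + 0\right) = \left(20 + W\right) W = W \left(20 + W\right)$)
$79 \left(h{\left(l{\left(4 \right)} \right)} - 201\right) = 79 \left(4 \left(20 + 4\right) - 201\right) = 79 \left(4 \cdot 24 - 201\right) = 79 \left(96 - 201\right) = 79 \left(-105\right) = -8295$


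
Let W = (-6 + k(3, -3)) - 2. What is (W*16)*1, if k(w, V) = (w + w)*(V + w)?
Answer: -128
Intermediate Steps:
k(w, V) = 2*w*(V + w) (k(w, V) = (2*w)*(V + w) = 2*w*(V + w))
W = -8 (W = (-6 + 2*3*(-3 + 3)) - 2 = (-6 + 2*3*0) - 2 = (-6 + 0) - 2 = -6 - 2 = -8)
(W*16)*1 = -8*16*1 = -128*1 = -128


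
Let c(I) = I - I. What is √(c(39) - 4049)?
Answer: I*√4049 ≈ 63.632*I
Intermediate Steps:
c(I) = 0
√(c(39) - 4049) = √(0 - 4049) = √(-4049) = I*√4049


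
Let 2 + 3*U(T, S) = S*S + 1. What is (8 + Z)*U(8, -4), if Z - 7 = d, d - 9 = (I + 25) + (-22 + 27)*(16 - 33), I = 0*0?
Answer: -180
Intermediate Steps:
U(T, S) = -⅓ + S²/3 (U(T, S) = -⅔ + (S*S + 1)/3 = -⅔ + (S² + 1)/3 = -⅔ + (1 + S²)/3 = -⅔ + (⅓ + S²/3) = -⅓ + S²/3)
I = 0
d = -51 (d = 9 + ((0 + 25) + (-22 + 27)*(16 - 33)) = 9 + (25 + 5*(-17)) = 9 + (25 - 85) = 9 - 60 = -51)
Z = -44 (Z = 7 - 51 = -44)
(8 + Z)*U(8, -4) = (8 - 44)*(-⅓ + (⅓)*(-4)²) = -36*(-⅓ + (⅓)*16) = -36*(-⅓ + 16/3) = -36*5 = -180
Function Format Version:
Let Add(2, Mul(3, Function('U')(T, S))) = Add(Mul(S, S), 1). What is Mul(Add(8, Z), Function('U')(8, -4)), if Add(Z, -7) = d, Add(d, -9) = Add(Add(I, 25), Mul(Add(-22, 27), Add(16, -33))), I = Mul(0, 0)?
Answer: -180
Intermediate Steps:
Function('U')(T, S) = Add(Rational(-1, 3), Mul(Rational(1, 3), Pow(S, 2))) (Function('U')(T, S) = Add(Rational(-2, 3), Mul(Rational(1, 3), Add(Mul(S, S), 1))) = Add(Rational(-2, 3), Mul(Rational(1, 3), Add(Pow(S, 2), 1))) = Add(Rational(-2, 3), Mul(Rational(1, 3), Add(1, Pow(S, 2)))) = Add(Rational(-2, 3), Add(Rational(1, 3), Mul(Rational(1, 3), Pow(S, 2)))) = Add(Rational(-1, 3), Mul(Rational(1, 3), Pow(S, 2))))
I = 0
d = -51 (d = Add(9, Add(Add(0, 25), Mul(Add(-22, 27), Add(16, -33)))) = Add(9, Add(25, Mul(5, -17))) = Add(9, Add(25, -85)) = Add(9, -60) = -51)
Z = -44 (Z = Add(7, -51) = -44)
Mul(Add(8, Z), Function('U')(8, -4)) = Mul(Add(8, -44), Add(Rational(-1, 3), Mul(Rational(1, 3), Pow(-4, 2)))) = Mul(-36, Add(Rational(-1, 3), Mul(Rational(1, 3), 16))) = Mul(-36, Add(Rational(-1, 3), Rational(16, 3))) = Mul(-36, 5) = -180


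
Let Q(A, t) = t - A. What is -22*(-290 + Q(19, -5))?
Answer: 6908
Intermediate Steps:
-22*(-290 + Q(19, -5)) = -22*(-290 + (-5 - 1*19)) = -22*(-290 + (-5 - 19)) = -22*(-290 - 24) = -22*(-314) = 6908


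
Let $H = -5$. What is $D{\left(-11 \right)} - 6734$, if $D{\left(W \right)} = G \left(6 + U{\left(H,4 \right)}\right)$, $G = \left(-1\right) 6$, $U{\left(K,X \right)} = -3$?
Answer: $-6752$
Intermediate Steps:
$G = -6$
$D{\left(W \right)} = -18$ ($D{\left(W \right)} = - 6 \left(6 - 3\right) = \left(-6\right) 3 = -18$)
$D{\left(-11 \right)} - 6734 = -18 - 6734 = -6752$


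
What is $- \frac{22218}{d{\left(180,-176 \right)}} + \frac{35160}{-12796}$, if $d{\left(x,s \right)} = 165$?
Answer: $- \frac{24175244}{175945} \approx -137.4$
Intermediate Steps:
$- \frac{22218}{d{\left(180,-176 \right)}} + \frac{35160}{-12796} = - \frac{22218}{165} + \frac{35160}{-12796} = \left(-22218\right) \frac{1}{165} + 35160 \left(- \frac{1}{12796}\right) = - \frac{7406}{55} - \frac{8790}{3199} = - \frac{24175244}{175945}$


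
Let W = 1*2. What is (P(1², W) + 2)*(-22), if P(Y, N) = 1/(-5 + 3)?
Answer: -33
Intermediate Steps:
W = 2
P(Y, N) = -½ (P(Y, N) = 1/(-2) = -½)
(P(1², W) + 2)*(-22) = (-½ + 2)*(-22) = (3/2)*(-22) = -33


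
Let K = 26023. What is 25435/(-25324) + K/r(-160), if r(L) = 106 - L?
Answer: 326120371/3368092 ≈ 96.826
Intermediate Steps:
25435/(-25324) + K/r(-160) = 25435/(-25324) + 26023/(106 - 1*(-160)) = 25435*(-1/25324) + 26023/(106 + 160) = -25435/25324 + 26023/266 = 326120371/3368092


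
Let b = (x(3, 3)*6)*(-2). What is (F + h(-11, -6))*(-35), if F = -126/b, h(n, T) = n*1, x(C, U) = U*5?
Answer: 721/2 ≈ 360.50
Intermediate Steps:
x(C, U) = 5*U
b = -180 (b = ((5*3)*6)*(-2) = (15*6)*(-2) = 90*(-2) = -180)
h(n, T) = n
F = 7/10 (F = -126/(-180) = -126*(-1/180) = 7/10 ≈ 0.70000)
(F + h(-11, -6))*(-35) = (7/10 - 11)*(-35) = -103/10*(-35) = 721/2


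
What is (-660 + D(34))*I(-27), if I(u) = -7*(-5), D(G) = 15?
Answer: -22575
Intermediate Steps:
I(u) = 35
(-660 + D(34))*I(-27) = (-660 + 15)*35 = -645*35 = -22575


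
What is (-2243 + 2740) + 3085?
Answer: 3582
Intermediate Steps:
(-2243 + 2740) + 3085 = 497 + 3085 = 3582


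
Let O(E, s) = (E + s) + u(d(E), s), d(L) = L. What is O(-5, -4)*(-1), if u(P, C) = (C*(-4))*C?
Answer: 73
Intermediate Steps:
u(P, C) = -4*C² (u(P, C) = (-4*C)*C = -4*C²)
O(E, s) = E + s - 4*s² (O(E, s) = (E + s) - 4*s² = E + s - 4*s²)
O(-5, -4)*(-1) = (-5 - 4 - 4*(-4)²)*(-1) = (-5 - 4 - 4*16)*(-1) = (-5 - 4 - 64)*(-1) = -73*(-1) = 73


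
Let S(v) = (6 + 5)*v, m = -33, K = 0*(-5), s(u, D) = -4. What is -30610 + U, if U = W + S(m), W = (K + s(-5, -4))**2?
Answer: -30957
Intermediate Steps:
K = 0
W = 16 (W = (0 - 4)**2 = (-4)**2 = 16)
S(v) = 11*v
U = -347 (U = 16 + 11*(-33) = 16 - 363 = -347)
-30610 + U = -30610 - 347 = -30957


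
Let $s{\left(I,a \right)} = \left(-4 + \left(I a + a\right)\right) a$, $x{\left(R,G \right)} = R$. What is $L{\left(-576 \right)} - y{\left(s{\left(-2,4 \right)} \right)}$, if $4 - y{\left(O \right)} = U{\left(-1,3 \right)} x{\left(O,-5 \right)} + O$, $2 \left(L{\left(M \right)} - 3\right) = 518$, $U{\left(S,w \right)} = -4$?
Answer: $354$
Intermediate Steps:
$L{\left(M \right)} = 262$ ($L{\left(M \right)} = 3 + \frac{1}{2} \cdot 518 = 3 + 259 = 262$)
$s{\left(I,a \right)} = a \left(-4 + a + I a\right)$ ($s{\left(I,a \right)} = \left(-4 + \left(a + I a\right)\right) a = \left(-4 + a + I a\right) a = a \left(-4 + a + I a\right)$)
$y{\left(O \right)} = 4 + 3 O$ ($y{\left(O \right)} = 4 - \left(- 4 O + O\right) = 4 - - 3 O = 4 + 3 O$)
$L{\left(-576 \right)} - y{\left(s{\left(-2,4 \right)} \right)} = 262 - \left(4 + 3 \cdot 4 \left(-4 + 4 - 8\right)\right) = 262 - \left(4 + 3 \cdot 4 \left(-8\right)\right) = 262 - \left(4 + 3 \left(-32\right)\right) = 262 - \left(4 - 96\right) = 262 - -92 = 262 + 92 = 354$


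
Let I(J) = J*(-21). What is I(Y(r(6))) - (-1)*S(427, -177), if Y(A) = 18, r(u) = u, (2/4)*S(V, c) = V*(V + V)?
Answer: 728938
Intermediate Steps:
S(V, c) = 4*V**2 (S(V, c) = 2*(V*(V + V)) = 2*(V*(2*V)) = 2*(2*V**2) = 4*V**2)
I(J) = -21*J
I(Y(r(6))) - (-1)*S(427, -177) = -21*18 - (-1)*4*427**2 = -378 - (-1)*4*182329 = -378 - (-1)*729316 = -378 - 1*(-729316) = -378 + 729316 = 728938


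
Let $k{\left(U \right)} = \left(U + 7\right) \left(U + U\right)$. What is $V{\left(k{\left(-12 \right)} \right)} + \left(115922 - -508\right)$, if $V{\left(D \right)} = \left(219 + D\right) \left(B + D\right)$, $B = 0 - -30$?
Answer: $167280$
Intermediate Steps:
$B = 30$ ($B = 0 + 30 = 30$)
$k{\left(U \right)} = 2 U \left(7 + U\right)$ ($k{\left(U \right)} = \left(7 + U\right) 2 U = 2 U \left(7 + U\right)$)
$V{\left(D \right)} = \left(30 + D\right) \left(219 + D\right)$ ($V{\left(D \right)} = \left(219 + D\right) \left(30 + D\right) = \left(30 + D\right) \left(219 + D\right)$)
$V{\left(k{\left(-12 \right)} \right)} + \left(115922 - -508\right) = \left(6570 + \left(2 \left(-12\right) \left(7 - 12\right)\right)^{2} + 249 \cdot 2 \left(-12\right) \left(7 - 12\right)\right) + \left(115922 - -508\right) = \left(6570 + \left(2 \left(-12\right) \left(-5\right)\right)^{2} + 249 \cdot 2 \left(-12\right) \left(-5\right)\right) + \left(115922 + 508\right) = \left(6570 + 120^{2} + 249 \cdot 120\right) + 116430 = \left(6570 + 14400 + 29880\right) + 116430 = 50850 + 116430 = 167280$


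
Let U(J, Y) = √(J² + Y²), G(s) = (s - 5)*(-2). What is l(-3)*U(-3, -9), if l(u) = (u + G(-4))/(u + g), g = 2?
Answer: -45*√10 ≈ -142.30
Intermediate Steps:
G(s) = 10 - 2*s (G(s) = (-5 + s)*(-2) = 10 - 2*s)
l(u) = (18 + u)/(2 + u) (l(u) = (u + (10 - 2*(-4)))/(u + 2) = (u + (10 + 8))/(2 + u) = (u + 18)/(2 + u) = (18 + u)/(2 + u))
l(-3)*U(-3, -9) = ((18 - 3)/(2 - 3))*√((-3)² + (-9)²) = (15/(-1))*√(9 + 81) = (-1*15)*√90 = -45*√10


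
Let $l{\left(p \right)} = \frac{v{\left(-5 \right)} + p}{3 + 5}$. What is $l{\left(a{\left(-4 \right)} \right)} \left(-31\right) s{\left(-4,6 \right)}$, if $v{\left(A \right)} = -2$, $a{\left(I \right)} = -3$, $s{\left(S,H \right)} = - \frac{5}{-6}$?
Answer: $\frac{775}{48} \approx 16.146$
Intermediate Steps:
$s{\left(S,H \right)} = \frac{5}{6}$ ($s{\left(S,H \right)} = \left(-5\right) \left(- \frac{1}{6}\right) = \frac{5}{6}$)
$l{\left(p \right)} = - \frac{1}{4} + \frac{p}{8}$ ($l{\left(p \right)} = \frac{-2 + p}{3 + 5} = \frac{-2 + p}{8} = \left(-2 + p\right) \frac{1}{8} = - \frac{1}{4} + \frac{p}{8}$)
$l{\left(a{\left(-4 \right)} \right)} \left(-31\right) s{\left(-4,6 \right)} = \left(- \frac{1}{4} + \frac{1}{8} \left(-3\right)\right) \left(-31\right) \frac{5}{6} = \left(- \frac{1}{4} - \frac{3}{8}\right) \left(-31\right) \frac{5}{6} = \left(- \frac{5}{8}\right) \left(-31\right) \frac{5}{6} = \frac{155}{8} \cdot \frac{5}{6} = \frac{775}{48}$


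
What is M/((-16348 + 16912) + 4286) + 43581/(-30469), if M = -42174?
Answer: -748183728/73887325 ≈ -10.126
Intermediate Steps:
M/((-16348 + 16912) + 4286) + 43581/(-30469) = -42174/((-16348 + 16912) + 4286) + 43581/(-30469) = -42174/(564 + 4286) + 43581*(-1/30469) = -42174/4850 - 43581/30469 = -42174*1/4850 - 43581/30469 = -21087/2425 - 43581/30469 = -748183728/73887325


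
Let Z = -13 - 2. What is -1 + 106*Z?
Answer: -1591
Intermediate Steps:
Z = -15
-1 + 106*Z = -1 + 106*(-15) = -1 - 1590 = -1591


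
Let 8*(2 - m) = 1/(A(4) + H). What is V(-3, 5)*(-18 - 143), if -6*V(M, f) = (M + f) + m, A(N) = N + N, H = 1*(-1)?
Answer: 5129/48 ≈ 106.85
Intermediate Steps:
H = -1
A(N) = 2*N
m = 111/56 (m = 2 - 1/(8*(2*4 - 1)) = 2 - 1/(8*(8 - 1)) = 2 - 1/8/7 = 2 - 1/8*1/7 = 2 - 1/56 = 111/56 ≈ 1.9821)
V(M, f) = -37/112 - M/6 - f/6 (V(M, f) = -((M + f) + 111/56)/6 = -(111/56 + M + f)/6 = -37/112 - M/6 - f/6)
V(-3, 5)*(-18 - 143) = (-37/112 - 1/6*(-3) - 1/6*5)*(-18 - 143) = (-37/112 + 1/2 - 5/6)*(-161) = -223/336*(-161) = 5129/48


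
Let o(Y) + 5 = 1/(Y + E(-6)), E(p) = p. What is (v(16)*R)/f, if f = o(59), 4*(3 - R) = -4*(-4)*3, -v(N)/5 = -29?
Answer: 23055/88 ≈ 261.99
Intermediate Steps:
o(Y) = -5 + 1/(-6 + Y) (o(Y) = -5 + 1/(Y - 6) = -5 + 1/(-6 + Y))
v(N) = 145 (v(N) = -5*(-29) = 145)
R = -9 (R = 3 - (-4*(-4))*3/4 = 3 - 4*3 = 3 - ¼*48 = 3 - 12 = -9)
f = -264/53 (f = (31 - 5*59)/(-6 + 59) = (31 - 295)/53 = (1/53)*(-264) = -264/53 ≈ -4.9811)
(v(16)*R)/f = (145*(-9))/(-264/53) = -1305*(-53/264) = 23055/88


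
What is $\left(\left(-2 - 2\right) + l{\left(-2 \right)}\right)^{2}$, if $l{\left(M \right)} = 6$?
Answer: $4$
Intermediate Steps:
$\left(\left(-2 - 2\right) + l{\left(-2 \right)}\right)^{2} = \left(\left(-2 - 2\right) + 6\right)^{2} = \left(-4 + 6\right)^{2} = 2^{2} = 4$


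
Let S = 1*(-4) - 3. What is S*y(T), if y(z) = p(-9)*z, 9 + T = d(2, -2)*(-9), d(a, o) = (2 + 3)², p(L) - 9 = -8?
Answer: 1638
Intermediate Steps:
p(L) = 1 (p(L) = 9 - 8 = 1)
S = -7 (S = -4 - 3 = -7)
d(a, o) = 25 (d(a, o) = 5² = 25)
T = -234 (T = -9 + 25*(-9) = -9 - 225 = -234)
y(z) = z (y(z) = 1*z = z)
S*y(T) = -7*(-234) = 1638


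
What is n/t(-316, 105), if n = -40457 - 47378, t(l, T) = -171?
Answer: 87835/171 ≈ 513.66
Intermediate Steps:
n = -87835
n/t(-316, 105) = -87835/(-171) = -87835*(-1/171) = 87835/171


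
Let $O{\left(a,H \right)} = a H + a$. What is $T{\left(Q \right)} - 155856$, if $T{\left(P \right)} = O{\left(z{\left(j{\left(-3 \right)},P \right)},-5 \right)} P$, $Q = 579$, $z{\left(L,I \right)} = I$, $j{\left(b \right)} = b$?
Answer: $-1496820$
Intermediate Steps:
$O{\left(a,H \right)} = a + H a$ ($O{\left(a,H \right)} = H a + a = a + H a$)
$T{\left(P \right)} = - 4 P^{2}$ ($T{\left(P \right)} = P \left(1 - 5\right) P = P \left(-4\right) P = - 4 P P = - 4 P^{2}$)
$T{\left(Q \right)} - 155856 = - 4 \cdot 579^{2} - 155856 = \left(-4\right) 335241 - 155856 = -1340964 - 155856 = -1496820$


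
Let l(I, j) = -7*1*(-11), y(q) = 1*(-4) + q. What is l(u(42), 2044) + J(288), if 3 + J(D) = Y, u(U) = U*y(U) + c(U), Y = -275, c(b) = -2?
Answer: -201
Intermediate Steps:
y(q) = -4 + q
u(U) = -2 + U*(-4 + U) (u(U) = U*(-4 + U) - 2 = -2 + U*(-4 + U))
J(D) = -278 (J(D) = -3 - 275 = -278)
l(I, j) = 77 (l(I, j) = -7*(-11) = 77)
l(u(42), 2044) + J(288) = 77 - 278 = -201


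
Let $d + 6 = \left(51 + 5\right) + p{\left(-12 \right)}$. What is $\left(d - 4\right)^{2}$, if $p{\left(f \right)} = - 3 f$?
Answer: $6724$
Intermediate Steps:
$d = 86$ ($d = -6 + \left(\left(51 + 5\right) - -36\right) = -6 + \left(56 + 36\right) = -6 + 92 = 86$)
$\left(d - 4\right)^{2} = \left(86 - 4\right)^{2} = 82^{2} = 6724$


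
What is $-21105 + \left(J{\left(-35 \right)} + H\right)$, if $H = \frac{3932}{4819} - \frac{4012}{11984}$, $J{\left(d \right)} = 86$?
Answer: $- \frac{303459573941}{14437724} \approx -21019.0$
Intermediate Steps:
$H = \frac{6946815}{14437724}$ ($H = 3932 \cdot \frac{1}{4819} - \frac{1003}{2996} = \frac{3932}{4819} - \frac{1003}{2996} = \frac{6946815}{14437724} \approx 0.48116$)
$-21105 + \left(J{\left(-35 \right)} + H\right) = -21105 + \left(86 + \frac{6946815}{14437724}\right) = -21105 + \frac{1248591079}{14437724} = - \frac{303459573941}{14437724}$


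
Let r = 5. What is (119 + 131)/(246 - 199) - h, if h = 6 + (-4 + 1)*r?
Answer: 673/47 ≈ 14.319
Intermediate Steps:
h = -9 (h = 6 + (-4 + 1)*5 = 6 - 3*5 = 6 - 15 = -9)
(119 + 131)/(246 - 199) - h = (119 + 131)/(246 - 199) - 1*(-9) = 250/47 + 9 = 673/47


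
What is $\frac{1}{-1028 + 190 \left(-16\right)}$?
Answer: $- \frac{1}{4068} \approx -0.00024582$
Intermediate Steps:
$\frac{1}{-1028 + 190 \left(-16\right)} = \frac{1}{-1028 - 3040} = \frac{1}{-4068} = - \frac{1}{4068}$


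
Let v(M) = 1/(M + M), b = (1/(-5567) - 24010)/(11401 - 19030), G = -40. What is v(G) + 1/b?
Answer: 1087995923/3564364560 ≈ 0.30524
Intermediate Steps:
b = 44554557/14156881 (b = (-1/5567 - 24010)/(-7629) = -133663671/5567*(-1/7629) = 44554557/14156881 ≈ 3.1472)
v(M) = 1/(2*M)
v(G) + 1/b = (½)/(-40) + 1/(44554557/14156881) = (½)*(-1/40) + 14156881/44554557 = -1/80 + 14156881/44554557 = 1087995923/3564364560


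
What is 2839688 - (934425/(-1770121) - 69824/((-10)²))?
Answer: 125695706649001/44253025 ≈ 2.8404e+6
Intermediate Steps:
2839688 - (934425/(-1770121) - 69824/((-10)²)) = 2839688 - (934425*(-1/1770121) - 69824/100) = 2839688 - (-934425/1770121 - 69824*1/100) = 2839688 - (-934425/1770121 - 17456/25) = 2839688 - 1*(-30922592801/44253025) = 2839688 + 30922592801/44253025 = 125695706649001/44253025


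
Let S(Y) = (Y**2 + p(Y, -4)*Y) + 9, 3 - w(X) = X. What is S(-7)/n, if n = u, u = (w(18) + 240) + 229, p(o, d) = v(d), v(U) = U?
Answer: 43/227 ≈ 0.18943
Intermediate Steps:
p(o, d) = d
w(X) = 3 - X
u = 454 (u = ((3 - 1*18) + 240) + 229 = ((3 - 18) + 240) + 229 = (-15 + 240) + 229 = 225 + 229 = 454)
n = 454
S(Y) = 9 + Y**2 - 4*Y (S(Y) = (Y**2 - 4*Y) + 9 = 9 + Y**2 - 4*Y)
S(-7)/n = (9 + (-7)**2 - 4*(-7))/454 = (9 + 49 + 28)*(1/454) = 86*(1/454) = 43/227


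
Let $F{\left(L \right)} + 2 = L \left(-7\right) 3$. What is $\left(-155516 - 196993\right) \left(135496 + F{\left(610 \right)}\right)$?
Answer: $-43247214156$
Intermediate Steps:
$F{\left(L \right)} = -2 - 21 L$ ($F{\left(L \right)} = -2 + L \left(-7\right) 3 = -2 + - 7 L 3 = -2 - 21 L$)
$\left(-155516 - 196993\right) \left(135496 + F{\left(610 \right)}\right) = \left(-155516 - 196993\right) \left(135496 - 12812\right) = - 352509 \left(135496 - 12812\right) = \left(-352509\right) 122684 = -43247214156$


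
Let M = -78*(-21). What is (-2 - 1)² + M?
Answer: 1647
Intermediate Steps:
M = 1638
(-2 - 1)² + M = (-2 - 1)² + 1638 = (-3)² + 1638 = 9 + 1638 = 1647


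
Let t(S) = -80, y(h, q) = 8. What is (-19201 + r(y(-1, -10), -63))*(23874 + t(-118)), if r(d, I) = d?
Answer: -456678242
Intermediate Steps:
(-19201 + r(y(-1, -10), -63))*(23874 + t(-118)) = (-19201 + 8)*(23874 - 80) = -19193*23794 = -456678242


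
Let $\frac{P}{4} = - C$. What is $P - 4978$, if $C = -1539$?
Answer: $1178$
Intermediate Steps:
$P = 6156$ ($P = 4 \left(\left(-1\right) \left(-1539\right)\right) = 4 \cdot 1539 = 6156$)
$P - 4978 = 6156 - 4978 = 1178$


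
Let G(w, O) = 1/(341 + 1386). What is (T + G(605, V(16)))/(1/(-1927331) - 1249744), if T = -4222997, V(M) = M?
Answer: 4685416067540586/1386591233362885 ≈ 3.3791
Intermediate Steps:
G(w, O) = 1/1727
(T + G(605, V(16)))/(1/(-1927331) - 1249744) = (-4222997 + 1/1727)/(1/(-1927331) - 1249744) = -7293115818/(1727*(-1/1927331 - 1249744)) = -7293115818/(1727*(-2408670353265/1927331)) = -7293115818/1727*(-1927331/2408670353265) = 4685416067540586/1386591233362885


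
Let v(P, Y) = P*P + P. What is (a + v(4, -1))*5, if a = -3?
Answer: 85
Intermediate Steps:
v(P, Y) = P + P**2 (v(P, Y) = P**2 + P = P + P**2)
(a + v(4, -1))*5 = (-3 + 4*(1 + 4))*5 = (-3 + 4*5)*5 = (-3 + 20)*5 = 17*5 = 85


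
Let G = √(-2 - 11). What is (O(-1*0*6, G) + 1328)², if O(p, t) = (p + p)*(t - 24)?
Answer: 1763584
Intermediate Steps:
G = I*√13 (G = √(-13) = I*√13 ≈ 3.6056*I)
O(p, t) = 2*p*(-24 + t) (O(p, t) = (2*p)*(-24 + t) = 2*p*(-24 + t))
(O(-1*0*6, G) + 1328)² = (2*(-1*0*6)*(-24 + I*√13) + 1328)² = (2*(0*6)*(-24 + I*√13) + 1328)² = (2*0*(-24 + I*√13) + 1328)² = (0 + 1328)² = 1328² = 1763584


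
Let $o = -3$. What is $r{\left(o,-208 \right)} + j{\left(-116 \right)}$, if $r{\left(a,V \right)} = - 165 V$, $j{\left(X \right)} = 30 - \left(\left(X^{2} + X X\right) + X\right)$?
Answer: $7554$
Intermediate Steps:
$j{\left(X \right)} = 30 - X - 2 X^{2}$ ($j{\left(X \right)} = 30 - \left(\left(X^{2} + X^{2}\right) + X\right) = 30 - \left(2 X^{2} + X\right) = 30 - \left(X + 2 X^{2}\right) = 30 - X - 2 X^{2}$)
$r{\left(o,-208 \right)} + j{\left(-116 \right)} = \left(-165\right) \left(-208\right) - \left(-146 + 26912\right) = 34320 + \left(30 + 116 - 26912\right) = 34320 - 26766 = 7554$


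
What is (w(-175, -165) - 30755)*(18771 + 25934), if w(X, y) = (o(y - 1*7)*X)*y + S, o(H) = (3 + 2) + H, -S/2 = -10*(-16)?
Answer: -216962306000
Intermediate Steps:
S = -320 (S = -(-20)*(-16) = -2*160 = -320)
o(H) = 5 + H
w(X, y) = -320 + X*y*(-2 + y) (w(X, y) = ((5 + (y - 1*7))*X)*y - 320 = ((5 + (y - 7))*X)*y - 320 = ((5 + (-7 + y))*X)*y - 320 = ((-2 + y)*X)*y - 320 = (X*(-2 + y))*y - 320 = X*y*(-2 + y) - 320 = -320 + X*y*(-2 + y))
(w(-175, -165) - 30755)*(18771 + 25934) = ((-320 - 175*(-165)*(-2 - 165)) - 30755)*(18771 + 25934) = ((-320 - 175*(-165)*(-167)) - 30755)*44705 = ((-320 - 4822125) - 30755)*44705 = (-4822445 - 30755)*44705 = -4853200*44705 = -216962306000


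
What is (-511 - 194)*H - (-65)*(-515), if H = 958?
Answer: -708865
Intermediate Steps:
(-511 - 194)*H - (-65)*(-515) = (-511 - 194)*958 - (-65)*(-515) = -705*958 - 1*33475 = -675390 - 33475 = -708865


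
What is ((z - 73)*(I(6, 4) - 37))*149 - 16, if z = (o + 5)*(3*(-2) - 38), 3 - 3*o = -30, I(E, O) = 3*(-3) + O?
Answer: 4862450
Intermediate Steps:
I(E, O) = -9 + O
o = 11 (o = 1 - ⅓*(-30) = 1 + 10 = 11)
z = -704 (z = (11 + 5)*(3*(-2) - 38) = 16*(-6 - 38) = 16*(-44) = -704)
((z - 73)*(I(6, 4) - 37))*149 - 16 = ((-704 - 73)*((-9 + 4) - 37))*149 - 16 = -777*(-5 - 37)*149 - 16 = -777*(-42)*149 - 16 = 32634*149 - 16 = 4862466 - 16 = 4862450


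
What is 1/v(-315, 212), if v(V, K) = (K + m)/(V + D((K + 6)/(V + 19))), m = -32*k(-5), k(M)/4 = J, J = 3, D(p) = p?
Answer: 46729/25456 ≈ 1.8357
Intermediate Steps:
k(M) = 12 (k(M) = 4*3 = 12)
m = -384 (m = -32*12 = -384)
v(V, K) = (-384 + K)/(V + (6 + K)/(19 + V)) (v(V, K) = (K - 384)/(V + (K + 6)/(V + 19)) = (-384 + K)/(V + (6 + K)/(19 + V)))
1/v(-315, 212) = 1/((-384 + 212)*(19 - 315)/(6 + 212 - 315*(19 - 315))) = 1/(-172*(-296)/(6 + 212 - 315*(-296))) = 1/(-172*(-296)/(6 + 212 + 93240)) = 1/(-172*(-296)/93458) = 1/((1/93458)*(-172)*(-296)) = 1/(25456/46729) = 46729/25456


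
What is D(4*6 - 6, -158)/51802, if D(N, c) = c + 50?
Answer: -54/25901 ≈ -0.0020849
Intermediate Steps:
D(N, c) = 50 + c
D(4*6 - 6, -158)/51802 = (50 - 158)/51802 = -108*1/51802 = -54/25901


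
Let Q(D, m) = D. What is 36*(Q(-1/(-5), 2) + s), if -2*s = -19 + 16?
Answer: 306/5 ≈ 61.200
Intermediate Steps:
s = 3/2 (s = -(-19 + 16)/2 = -½*(-3) = 3/2 ≈ 1.5000)
36*(Q(-1/(-5), 2) + s) = 36*(-1/(-5) + 3/2) = 36*(-1*(-⅕) + 3/2) = 36*(⅕ + 3/2) = 36*(17/10) = 306/5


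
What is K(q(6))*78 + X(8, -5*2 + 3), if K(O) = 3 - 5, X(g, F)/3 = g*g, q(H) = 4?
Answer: 36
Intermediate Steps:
X(g, F) = 3*g² (X(g, F) = 3*(g*g) = 3*g²)
K(O) = -2
K(q(6))*78 + X(8, -5*2 + 3) = -2*78 + 3*8² = -156 + 3*64 = -156 + 192 = 36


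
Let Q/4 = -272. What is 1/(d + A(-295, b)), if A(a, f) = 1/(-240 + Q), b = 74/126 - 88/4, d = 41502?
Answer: 1328/55114655 ≈ 2.4095e-5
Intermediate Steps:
Q = -1088 (Q = 4*(-272) = -1088)
b = -1349/63 (b = 74*(1/126) - 88*1/4 = 37/63 - 22 = -1349/63 ≈ -21.413)
A(a, f) = -1/1328 (A(a, f) = 1/(-240 - 1088) = 1/(-1328) = -1/1328)
1/(d + A(-295, b)) = 1/(41502 - 1/1328) = 1/(55114655/1328) = 1328/55114655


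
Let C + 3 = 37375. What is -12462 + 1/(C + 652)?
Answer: -473855087/38024 ≈ -12462.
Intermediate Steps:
C = 37372 (C = -3 + 37375 = 37372)
-12462 + 1/(C + 652) = -12462 + 1/(37372 + 652) = -12462 + 1/38024 = -473855087/38024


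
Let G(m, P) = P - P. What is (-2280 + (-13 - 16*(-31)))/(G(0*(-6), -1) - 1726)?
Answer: 1797/1726 ≈ 1.0411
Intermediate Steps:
G(m, P) = 0
(-2280 + (-13 - 16*(-31)))/(G(0*(-6), -1) - 1726) = (-2280 + (-13 - 16*(-31)))/(0 - 1726) = (-2280 + (-13 + 496))/(-1726) = (-2280 + 483)*(-1/1726) = -1797*(-1/1726) = 1797/1726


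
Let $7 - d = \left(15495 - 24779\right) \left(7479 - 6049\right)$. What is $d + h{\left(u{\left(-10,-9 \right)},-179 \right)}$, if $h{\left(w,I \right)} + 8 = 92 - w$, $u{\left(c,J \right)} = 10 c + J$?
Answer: $13276320$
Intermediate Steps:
$u{\left(c,J \right)} = J + 10 c$
$h{\left(w,I \right)} = 84 - w$ ($h{\left(w,I \right)} = -8 - \left(-92 + w\right) = 84 - w$)
$d = 13276127$ ($d = 7 - \left(15495 - 24779\right) \left(7479 - 6049\right) = 7 - \left(-9284\right) 1430 = 7 - -13276120 = 7 + 13276120 = 13276127$)
$d + h{\left(u{\left(-10,-9 \right)},-179 \right)} = 13276127 + \left(84 - \left(-9 + 10 \left(-10\right)\right)\right) = 13276127 + \left(84 - \left(-9 - 100\right)\right) = 13276127 + \left(84 - -109\right) = 13276127 + \left(84 + 109\right) = 13276127 + 193 = 13276320$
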